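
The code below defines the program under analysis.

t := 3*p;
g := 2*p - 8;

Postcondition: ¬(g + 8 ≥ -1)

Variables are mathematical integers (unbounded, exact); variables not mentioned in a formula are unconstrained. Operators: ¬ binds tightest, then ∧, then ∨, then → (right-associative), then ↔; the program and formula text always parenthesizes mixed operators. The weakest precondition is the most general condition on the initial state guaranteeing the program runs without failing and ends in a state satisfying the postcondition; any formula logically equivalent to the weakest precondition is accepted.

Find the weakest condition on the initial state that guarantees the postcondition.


Working backward. After the program, the postcondition ¬(g + 8 ≥ -1) must hold; in canonical form it is ¬(g ≥ -9).
Before g := 2*p - 8: ¬(2*p ≥ -1)
Before t := 3*p: ¬(2*p ≥ -1)
Answer: WP = ¬(2*p ≥ -1)


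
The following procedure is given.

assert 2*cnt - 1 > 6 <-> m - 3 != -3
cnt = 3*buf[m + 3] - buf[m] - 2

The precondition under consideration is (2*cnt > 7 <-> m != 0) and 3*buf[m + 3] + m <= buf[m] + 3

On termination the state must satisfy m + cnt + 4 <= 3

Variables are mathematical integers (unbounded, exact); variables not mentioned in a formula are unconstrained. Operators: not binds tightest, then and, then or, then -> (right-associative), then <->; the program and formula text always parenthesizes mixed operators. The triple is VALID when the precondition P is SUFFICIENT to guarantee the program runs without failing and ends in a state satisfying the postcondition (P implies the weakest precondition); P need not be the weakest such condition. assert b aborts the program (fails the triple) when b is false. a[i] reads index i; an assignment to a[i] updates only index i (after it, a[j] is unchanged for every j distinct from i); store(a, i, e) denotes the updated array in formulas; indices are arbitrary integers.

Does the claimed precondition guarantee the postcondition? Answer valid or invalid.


Working backward. After the program, the postcondition m + cnt + 4 <= 3 must hold; in canonical form it is cnt + m <= -1.
Before cnt := 3*buf[m + 3] - buf[m] - 2: 3*buf[m + 3] + m <= buf[m] + 1
Before assert 2*cnt - 1 > 6 <-> m - 3 != -3: (2*cnt > 7 <-> m != 0) and 3*buf[m + 3] + m <= buf[m] + 1
The weakest precondition is (2*cnt > 7 <-> m != 0) and 3*buf[m + 3] + m <= buf[m] + 1.
Check whether (2*cnt > 7 <-> m != 0) and 3*buf[m + 3] + m <= buf[m] + 3 implies it.
Countermodel: at the initial state buf = {[0] = 45643, [3] = 15215, elsewhere 45643}, cnt = 3, m = 0, the precondition holds but the weakest precondition fails.
Answer: invalid


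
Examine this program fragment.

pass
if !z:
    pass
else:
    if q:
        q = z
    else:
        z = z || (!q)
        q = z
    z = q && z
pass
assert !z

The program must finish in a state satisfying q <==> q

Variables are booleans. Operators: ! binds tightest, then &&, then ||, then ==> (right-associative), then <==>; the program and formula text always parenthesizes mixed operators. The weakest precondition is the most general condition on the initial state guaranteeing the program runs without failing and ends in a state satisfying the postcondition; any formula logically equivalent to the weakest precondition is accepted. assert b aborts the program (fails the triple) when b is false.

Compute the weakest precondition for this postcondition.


Working backward. After the program, the postcondition q <==> q must hold; in canonical form it is true.
Before assert !z: !z
Before skip: !z
Then branch requires !z; else branch requires (q ==> (!z)) && ((!q) ==> (!(z || (!q)))).
Before the if: z ==> ((q ==> (!z)) && ((!q) ==> (!(z || (!q)))))
Before skip: z ==> ((q ==> (!z)) && ((!q) ==> (!(z || (!q)))))
Answer: WP = z ==> ((q ==> (!z)) && ((!q) ==> (!(z || (!q)))))


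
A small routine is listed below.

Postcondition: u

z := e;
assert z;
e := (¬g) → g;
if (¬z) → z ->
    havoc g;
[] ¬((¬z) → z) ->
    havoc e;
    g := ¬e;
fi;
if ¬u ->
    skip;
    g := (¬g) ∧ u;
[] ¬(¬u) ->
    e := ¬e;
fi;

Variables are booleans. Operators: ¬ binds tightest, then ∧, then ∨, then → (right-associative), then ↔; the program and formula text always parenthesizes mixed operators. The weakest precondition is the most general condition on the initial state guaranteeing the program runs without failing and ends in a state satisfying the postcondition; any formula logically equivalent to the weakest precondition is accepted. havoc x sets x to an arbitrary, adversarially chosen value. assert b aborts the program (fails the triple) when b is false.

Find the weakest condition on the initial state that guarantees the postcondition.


Working backward. After the program, u must hold.
Then branch requires u; else branch requires u.
Before the if: (¬u) → u
Then branch requires (¬u) → u; else branch requires (¬u) → u.
Before the if: (((¬z) → z) → ((¬u) → u)) ∧ ((¬((¬z) → z)) → ((¬u) → u))
Before e := (¬g) → g: (((¬z) → z) → ((¬u) → u)) ∧ ((¬((¬z) → z)) → ((¬u) → u))
Before assert z: z ∧ (((¬z) → z) → ((¬u) → u)) ∧ ((¬((¬z) → z)) → ((¬u) → u))
Before z := e: e ∧ (((¬e) → e) → ((¬u) → u)) ∧ ((¬((¬e) → e)) → ((¬u) → u))
Answer: WP = e ∧ (((¬e) → e) → ((¬u) → u)) ∧ ((¬((¬e) → e)) → ((¬u) → u))


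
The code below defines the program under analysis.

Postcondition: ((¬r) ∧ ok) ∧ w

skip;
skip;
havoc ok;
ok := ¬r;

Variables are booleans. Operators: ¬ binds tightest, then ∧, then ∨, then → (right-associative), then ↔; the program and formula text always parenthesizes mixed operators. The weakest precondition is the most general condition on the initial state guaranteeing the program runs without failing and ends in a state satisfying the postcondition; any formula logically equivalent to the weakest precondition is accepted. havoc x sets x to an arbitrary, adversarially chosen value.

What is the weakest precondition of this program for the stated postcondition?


Working backward. After the program, the postcondition ((¬r) ∧ ok) ∧ w must hold; in canonical form it is (¬r) ∧ ok ∧ w.
Before ok := ¬r: (¬r) ∧ w
Before havoc ok: (¬r) ∧ w
Before skip: (¬r) ∧ w
Before skip: (¬r) ∧ w
Answer: WP = (¬r) ∧ w


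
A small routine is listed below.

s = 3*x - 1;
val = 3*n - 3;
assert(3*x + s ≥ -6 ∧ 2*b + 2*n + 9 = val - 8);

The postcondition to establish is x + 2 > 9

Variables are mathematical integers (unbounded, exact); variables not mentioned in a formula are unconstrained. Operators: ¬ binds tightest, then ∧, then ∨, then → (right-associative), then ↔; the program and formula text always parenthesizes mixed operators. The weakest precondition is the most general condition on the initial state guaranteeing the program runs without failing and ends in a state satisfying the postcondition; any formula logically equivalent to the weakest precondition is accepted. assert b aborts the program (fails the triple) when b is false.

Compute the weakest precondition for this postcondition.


Working backward. After the program, the postcondition x + 2 > 9 must hold; in canonical form it is x > 7.
Before assert 3*x + s ≥ -6 ∧ 2*b + 2*n + 9 = val - 8: s + 3*x ≥ -6 ∧ 2*b + 2*n = val - 17 ∧ x > 7
Before val := 3*n - 3: s + 3*x ≥ -6 ∧ 2*b = n - 20 ∧ x > 7
Before s := 3*x - 1: 6*x ≥ -5 ∧ 2*b = n - 20 ∧ x > 7
Answer: WP = 6*x ≥ -5 ∧ 2*b = n - 20 ∧ x > 7


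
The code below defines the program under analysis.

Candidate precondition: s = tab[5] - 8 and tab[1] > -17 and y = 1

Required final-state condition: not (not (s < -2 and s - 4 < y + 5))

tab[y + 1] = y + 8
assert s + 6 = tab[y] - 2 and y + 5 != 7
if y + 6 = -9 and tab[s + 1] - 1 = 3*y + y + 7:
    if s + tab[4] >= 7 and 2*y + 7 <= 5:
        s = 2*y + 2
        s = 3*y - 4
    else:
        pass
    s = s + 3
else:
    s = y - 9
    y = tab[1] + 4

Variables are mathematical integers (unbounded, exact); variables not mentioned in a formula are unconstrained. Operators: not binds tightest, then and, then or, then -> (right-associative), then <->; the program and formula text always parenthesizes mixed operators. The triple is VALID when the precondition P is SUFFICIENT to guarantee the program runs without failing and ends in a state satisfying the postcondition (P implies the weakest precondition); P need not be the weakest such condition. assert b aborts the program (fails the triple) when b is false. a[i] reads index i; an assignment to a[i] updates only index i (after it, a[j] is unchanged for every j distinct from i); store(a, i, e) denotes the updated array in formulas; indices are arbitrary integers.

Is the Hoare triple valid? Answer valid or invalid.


Working backward. After the program, the postcondition not (not (s < -2 and s - 4 < y + 5)) must hold; in canonical form it is s < -2 and s < y + 9.
Then branch requires ((tab[4] + s >= 7 and 2*y <= -2) -> (3*y < -1 and 2*y < 10)) and ((not (tab[4] + s >= 7 and 2*y <= -2)) -> (s < -5 and s < y + 6)); else branch requires y < 7 and y < tab[1] + 22.
Before the if: ((y = -15 and tab[s + 1] = 4*y + 8) -> (((tab[4] + s >= 7 and 2*y <= -2) -> (3*y < -1 and 2*y < 10)) and ((not (tab[4] + s >= 7 and 2*y <= -2)) -> (s < -5 and s < y + 6)))) and ((not (y = -15 and tab[s + 1] = 4*y + 8)) -> (y < 7 and y < tab[1] + 22))
Before assert s + 6 = tab[y] - 2 and y + 5 != 7: s = tab[y] - 8 and y != 2 and ((y = -15 and tab[s + 1] = 4*y + 8) -> (((tab[4] + s >= 7 and 2*y <= -2) -> (3*y < -1 and 2*y < 10)) and ((not (tab[4] + s >= 7 and 2*y <= -2)) -> (s < -5 and s < y + 6)))) and ((not (y = -15 and tab[s + 1] = 4*y + 8)) -> (y < 7 and y < tab[1] + 22))
Before tab[y + 1] := y + 8: s = store(tab, y + 1, y + 8)[y] - 8 and y != 2 and ((y = -15 and store(tab, y + 1, y + 8)[s + 1] = 4*y + 8) -> (((store(tab, y + 1, y + 8)[4] + s >= 7 and 2*y <= -2) -> (3*y < -1 and 2*y < 10)) and ((not (store(tab, y + 1, y + 8)[4] + s >= 7 and 2*y <= -2)) -> (s < -5 and s < y + 6)))) and ((not (y = -15 and store(tab, y + 1, y + 8)[s + 1] = 4*y + 8)) -> (y < 7 and y < store(tab, y + 1, y + 8)[1] + 22))
The weakest precondition is s = store(tab, y + 1, y + 8)[y] - 8 and y != 2 and ((y = -15 and store(tab, y + 1, y + 8)[s + 1] = 4*y + 8) -> (((store(tab, y + 1, y + 8)[4] + s >= 7 and 2*y <= -2) -> (3*y < -1 and 2*y < 10)) and ((not (store(tab, y + 1, y + 8)[4] + s >= 7 and 2*y <= -2)) -> (s < -5 and s < y + 6)))) and ((not (y = -15 and store(tab, y + 1, y + 8)[s + 1] = 4*y + 8)) -> (y < 7 and y < store(tab, y + 1, y + 8)[1] + 22)).
Check whether s = tab[5] - 8 and tab[1] > -17 and y = 1 implies it.
Countermodel: at the initial state s = -6, tab = {[-5] = 0, [1] = 0, [2] = 0, [4] = 0, [5] = 2, elsewhere 0}, y = 1, the precondition holds but the weakest precondition fails.
Answer: invalid


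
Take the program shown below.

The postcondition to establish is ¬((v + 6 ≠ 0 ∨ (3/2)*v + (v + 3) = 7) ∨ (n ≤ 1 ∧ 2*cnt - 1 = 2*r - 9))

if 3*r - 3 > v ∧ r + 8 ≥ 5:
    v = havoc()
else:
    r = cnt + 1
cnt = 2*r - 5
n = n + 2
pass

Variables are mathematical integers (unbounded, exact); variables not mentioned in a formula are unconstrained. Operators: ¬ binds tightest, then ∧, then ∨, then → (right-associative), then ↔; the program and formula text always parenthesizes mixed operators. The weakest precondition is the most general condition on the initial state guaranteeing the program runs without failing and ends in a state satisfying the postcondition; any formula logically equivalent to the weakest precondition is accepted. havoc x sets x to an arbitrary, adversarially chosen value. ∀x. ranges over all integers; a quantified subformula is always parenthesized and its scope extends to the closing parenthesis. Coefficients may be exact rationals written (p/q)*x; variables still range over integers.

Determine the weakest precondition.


Working backward. After the program, the postcondition ¬((v + 6 ≠ 0 ∨ (3/2)*v + (v + 3) = 7) ∨ (n ≤ 1 ∧ 2*cnt - 1 = 2*r - 9)) must hold; in canonical form it is ¬(v ≠ -6 ∨ (5/2)*v = 4 ∨ (n ≤ 1 ∧ 2*cnt = 2*r - 8)).
Before skip: ¬(v ≠ -6 ∨ (5/2)*v = 4 ∨ (n ≤ 1 ∧ 2*cnt = 2*r - 8))
Before n := n + 2: ¬(v ≠ -6 ∨ (5/2)*v = 4 ∨ (n ≤ -1 ∧ 2*cnt = 2*r - 8))
Before cnt := 2*r - 5: ¬(v ≠ -6 ∨ (5/2)*v = 4 ∨ (n ≤ -1 ∧ 2*r = 2))
Then branch requires ∀v_1. (¬(v_1 ≠ -6 ∨ (5/2)*v_1 = 4 ∨ (n ≤ -1 ∧ 2*r = 2))); else branch requires ¬(v ≠ -6 ∨ (5/2)*v = 4 ∨ (n ≤ -1 ∧ 2*cnt = 0)).
Before the if: ((3*r > v + 3 ∧ r ≥ -3) → (∀v_1. (¬(v_1 ≠ -6 ∨ (5/2)*v_1 = 4 ∨ (n ≤ -1 ∧ 2*r = 2))))) ∧ ((¬(3*r > v + 3 ∧ r ≥ -3)) → (¬(v ≠ -6 ∨ (5/2)*v = 4 ∨ (n ≤ -1 ∧ 2*cnt = 0))))
Answer: WP = ((3*r > v + 3 ∧ r ≥ -3) → (∀v_1. (¬(v_1 ≠ -6 ∨ (5/2)*v_1 = 4 ∨ (n ≤ -1 ∧ 2*r = 2))))) ∧ ((¬(3*r > v + 3 ∧ r ≥ -3)) → (¬(v ≠ -6 ∨ (5/2)*v = 4 ∨ (n ≤ -1 ∧ 2*cnt = 0))))


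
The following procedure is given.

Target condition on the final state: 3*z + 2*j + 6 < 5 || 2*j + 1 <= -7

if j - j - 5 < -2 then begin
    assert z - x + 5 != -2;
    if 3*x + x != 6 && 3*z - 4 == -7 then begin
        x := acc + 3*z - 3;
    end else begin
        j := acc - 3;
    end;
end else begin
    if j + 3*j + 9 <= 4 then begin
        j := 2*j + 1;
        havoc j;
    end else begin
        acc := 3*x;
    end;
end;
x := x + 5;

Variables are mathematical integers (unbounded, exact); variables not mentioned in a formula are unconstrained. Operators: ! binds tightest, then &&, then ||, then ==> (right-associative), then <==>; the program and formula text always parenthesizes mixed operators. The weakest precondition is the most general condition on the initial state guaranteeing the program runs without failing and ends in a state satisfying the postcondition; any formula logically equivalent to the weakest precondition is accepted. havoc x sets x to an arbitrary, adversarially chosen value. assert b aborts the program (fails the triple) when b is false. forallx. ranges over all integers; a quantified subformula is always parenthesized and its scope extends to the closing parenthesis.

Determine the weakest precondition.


Working backward. After the program, the postcondition 3*z + 2*j + 6 < 5 || 2*j + 1 <= -7 must hold; in canonical form it is 2*j + 3*z < -1 || 2*j <= -8.
Before x := x + 5: 2*j + 3*z < -1 || 2*j <= -8
Then branch requires z != x - 7 && ((4*x != 6 && 3*z == -3) ==> (2*j + 3*z < -1 || 2*j <= -8)) && ((!(4*x != 6 && 3*z == -3)) ==> (2*acc + 3*z < 5 || 2*acc <= -2)); else branch requires (4*j <= -5 ==> (forall j_1. (2*j_1 + 3*z < -1 || 2*j_1 <= -8))) && ((!(4*j <= -5)) ==> (2*j + 3*z < -1 || 2*j <= -8)).
Before the if: z != x - 7 && ((4*x != 6 && 3*z == -3) ==> (2*j + 3*z < -1 || 2*j <= -8)) && ((!(4*x != 6 && 3*z == -3)) ==> (2*acc + 3*z < 5 || 2*acc <= -2))
Answer: WP = z != x - 7 && ((4*x != 6 && 3*z == -3) ==> (2*j + 3*z < -1 || 2*j <= -8)) && ((!(4*x != 6 && 3*z == -3)) ==> (2*acc + 3*z < 5 || 2*acc <= -2))


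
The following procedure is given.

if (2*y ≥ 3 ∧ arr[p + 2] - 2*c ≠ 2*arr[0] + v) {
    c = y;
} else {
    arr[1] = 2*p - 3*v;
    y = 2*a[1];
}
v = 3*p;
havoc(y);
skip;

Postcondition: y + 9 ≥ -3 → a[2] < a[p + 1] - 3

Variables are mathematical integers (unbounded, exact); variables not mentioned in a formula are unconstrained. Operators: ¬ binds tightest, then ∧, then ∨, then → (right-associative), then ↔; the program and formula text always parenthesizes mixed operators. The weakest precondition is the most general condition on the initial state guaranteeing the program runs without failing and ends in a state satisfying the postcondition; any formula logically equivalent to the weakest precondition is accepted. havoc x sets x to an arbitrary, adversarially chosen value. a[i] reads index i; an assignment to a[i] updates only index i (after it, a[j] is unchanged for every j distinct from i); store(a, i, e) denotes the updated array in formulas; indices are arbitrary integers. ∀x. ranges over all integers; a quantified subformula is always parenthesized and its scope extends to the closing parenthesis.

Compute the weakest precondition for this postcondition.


Working backward. After the program, the postcondition y + 9 ≥ -3 → a[2] < a[p + 1] - 3 must hold; in canonical form it is y ≥ -12 → a[2] < a[p + 1] - 3.
Before skip: y ≥ -12 → a[2] < a[p + 1] - 3
Before havoc y: ∀y_1. (y_1 ≥ -12 → a[2] < a[p + 1] - 3)
Before v := 3*p: ∀y_1. (y_1 ≥ -12 → a[2] < a[p + 1] - 3)
Then branch requires ∀y_1. (y_1 ≥ -12 → a[2] < a[p + 1] - 3); else branch requires ∀y_1. (y_1 ≥ -12 → a[2] < a[p + 1] - 3).
Before the if: ((2*y ≥ 3 ∧ arr[p + 2] ≠ 2*arr[0] + 2*c + v) → (∀y_1. (y_1 ≥ -12 → a[2] < a[p + 1] - 3))) ∧ ((¬(2*y ≥ 3 ∧ arr[p + 2] ≠ 2*arr[0] + 2*c + v)) → (∀y_1. (y_1 ≥ -12 → a[2] < a[p + 1] - 3)))
Answer: WP = ((2*y ≥ 3 ∧ arr[p + 2] ≠ 2*arr[0] + 2*c + v) → (∀y_1. (y_1 ≥ -12 → a[2] < a[p + 1] - 3))) ∧ ((¬(2*y ≥ 3 ∧ arr[p + 2] ≠ 2*arr[0] + 2*c + v)) → (∀y_1. (y_1 ≥ -12 → a[2] < a[p + 1] - 3)))


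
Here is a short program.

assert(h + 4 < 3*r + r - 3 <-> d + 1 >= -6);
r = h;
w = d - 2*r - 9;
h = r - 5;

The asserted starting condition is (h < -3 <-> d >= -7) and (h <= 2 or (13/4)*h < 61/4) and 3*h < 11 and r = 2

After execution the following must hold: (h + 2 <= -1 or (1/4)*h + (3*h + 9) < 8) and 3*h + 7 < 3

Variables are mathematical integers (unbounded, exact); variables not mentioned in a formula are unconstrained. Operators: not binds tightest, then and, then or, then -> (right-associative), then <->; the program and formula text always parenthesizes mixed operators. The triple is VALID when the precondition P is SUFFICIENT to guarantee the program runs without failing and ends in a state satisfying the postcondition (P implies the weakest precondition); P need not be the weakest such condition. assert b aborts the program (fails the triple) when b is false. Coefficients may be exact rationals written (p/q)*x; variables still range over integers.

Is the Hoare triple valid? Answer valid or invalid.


Working backward. After the program, the postcondition (h + 2 <= -1 or (1/4)*h + (3*h + 9) < 8) and 3*h + 7 < 3 must hold; in canonical form it is (h <= -3 or (13/4)*h < -1) and 3*h < -4.
Before h := r - 5: (r <= 2 or (13/4)*r < 61/4) and 3*r < 11
Before w := d - 2*r - 9: (r <= 2 or (13/4)*r < 61/4) and 3*r < 11
Before r := h: (h <= 2 or (13/4)*h < 61/4) and 3*h < 11
Before assert h + 4 < 3*r + r - 3 <-> d + 1 >= -6: (h < 4*r - 7 <-> d >= -7) and (h <= 2 or (13/4)*h < 61/4) and 3*h < 11
The weakest precondition is (h < 4*r - 7 <-> d >= -7) and (h <= 2 or (13/4)*h < 61/4) and 3*h < 11.
Check whether (h < -3 <-> d >= -7) and (h <= 2 or (13/4)*h < 61/4) and 3*h < 11 and r = 2 implies it.
Countermodel: at the initial state d = -8, h = 0, r = 2, the precondition holds but the weakest precondition fails.
Answer: invalid


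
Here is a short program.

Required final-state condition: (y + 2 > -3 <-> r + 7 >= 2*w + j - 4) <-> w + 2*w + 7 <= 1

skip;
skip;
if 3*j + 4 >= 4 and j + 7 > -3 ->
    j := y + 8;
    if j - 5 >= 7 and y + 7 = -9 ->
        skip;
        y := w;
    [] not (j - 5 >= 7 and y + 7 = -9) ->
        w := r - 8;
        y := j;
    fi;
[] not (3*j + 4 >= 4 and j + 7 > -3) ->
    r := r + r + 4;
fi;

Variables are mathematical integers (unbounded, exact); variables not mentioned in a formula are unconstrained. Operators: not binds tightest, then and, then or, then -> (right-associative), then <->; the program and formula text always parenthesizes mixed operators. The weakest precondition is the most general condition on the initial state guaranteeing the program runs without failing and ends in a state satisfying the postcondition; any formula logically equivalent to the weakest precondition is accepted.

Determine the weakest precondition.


Working backward. After the program, the postcondition (y + 2 > -3 <-> r + 7 >= 2*w + j - 4) <-> w + 2*w + 7 <= 1 must hold; in canonical form it is (y > -5 <-> r >= j + 2*w - 11) <-> 3*w <= -6.
Then branch requires ((y >= 4 and y = -16) -> ((w > -5 <-> r >= 2*w + y - 3) <-> 3*w <= -6)) and ((not (y >= 4 and y = -16)) -> ((y > -13 <-> r + y <= 19) <-> 3*r <= 18)); else branch requires (y > -5 <-> 2*r >= j + 2*w - 15) <-> 3*w <= -6.
Before the if: ((3*j >= 0 and j > -10) -> (((y >= 4 and y = -16) -> ((w > -5 <-> r >= 2*w + y - 3) <-> 3*w <= -6)) and ((not (y >= 4 and y = -16)) -> ((y > -13 <-> r + y <= 19) <-> 3*r <= 18)))) and ((not (3*j >= 0 and j > -10)) -> ((y > -5 <-> 2*r >= j + 2*w - 15) <-> 3*w <= -6))
Before skip: ((3*j >= 0 and j > -10) -> (((y >= 4 and y = -16) -> ((w > -5 <-> r >= 2*w + y - 3) <-> 3*w <= -6)) and ((not (y >= 4 and y = -16)) -> ((y > -13 <-> r + y <= 19) <-> 3*r <= 18)))) and ((not (3*j >= 0 and j > -10)) -> ((y > -5 <-> 2*r >= j + 2*w - 15) <-> 3*w <= -6))
Before skip: ((3*j >= 0 and j > -10) -> (((y >= 4 and y = -16) -> ((w > -5 <-> r >= 2*w + y - 3) <-> 3*w <= -6)) and ((not (y >= 4 and y = -16)) -> ((y > -13 <-> r + y <= 19) <-> 3*r <= 18)))) and ((not (3*j >= 0 and j > -10)) -> ((y > -5 <-> 2*r >= j + 2*w - 15) <-> 3*w <= -6))
Answer: WP = ((3*j >= 0 and j > -10) -> (((y >= 4 and y = -16) -> ((w > -5 <-> r >= 2*w + y - 3) <-> 3*w <= -6)) and ((not (y >= 4 and y = -16)) -> ((y > -13 <-> r + y <= 19) <-> 3*r <= 18)))) and ((not (3*j >= 0 and j > -10)) -> ((y > -5 <-> 2*r >= j + 2*w - 15) <-> 3*w <= -6))


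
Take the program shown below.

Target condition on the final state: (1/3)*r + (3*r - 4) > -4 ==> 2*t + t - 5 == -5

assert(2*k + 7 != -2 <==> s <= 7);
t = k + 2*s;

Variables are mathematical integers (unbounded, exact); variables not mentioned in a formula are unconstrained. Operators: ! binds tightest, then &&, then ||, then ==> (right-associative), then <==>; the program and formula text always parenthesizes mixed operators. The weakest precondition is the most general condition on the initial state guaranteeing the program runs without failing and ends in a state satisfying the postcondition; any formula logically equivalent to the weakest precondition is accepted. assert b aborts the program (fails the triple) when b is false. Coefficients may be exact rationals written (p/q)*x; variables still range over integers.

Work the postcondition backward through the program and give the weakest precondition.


Working backward. After the program, the postcondition (1/3)*r + (3*r - 4) > -4 ==> 2*t + t - 5 == -5 must hold; in canonical form it is (10/3)*r > 0 ==> 3*t == 0.
Before t := k + 2*s: (10/3)*r > 0 ==> 3*k + 6*s == 0
Before assert 2*k + 7 != -2 <==> s <= 7: (2*k != -9 <==> s <= 7) && ((10/3)*r > 0 ==> 3*k + 6*s == 0)
Answer: WP = (2*k != -9 <==> s <= 7) && ((10/3)*r > 0 ==> 3*k + 6*s == 0)


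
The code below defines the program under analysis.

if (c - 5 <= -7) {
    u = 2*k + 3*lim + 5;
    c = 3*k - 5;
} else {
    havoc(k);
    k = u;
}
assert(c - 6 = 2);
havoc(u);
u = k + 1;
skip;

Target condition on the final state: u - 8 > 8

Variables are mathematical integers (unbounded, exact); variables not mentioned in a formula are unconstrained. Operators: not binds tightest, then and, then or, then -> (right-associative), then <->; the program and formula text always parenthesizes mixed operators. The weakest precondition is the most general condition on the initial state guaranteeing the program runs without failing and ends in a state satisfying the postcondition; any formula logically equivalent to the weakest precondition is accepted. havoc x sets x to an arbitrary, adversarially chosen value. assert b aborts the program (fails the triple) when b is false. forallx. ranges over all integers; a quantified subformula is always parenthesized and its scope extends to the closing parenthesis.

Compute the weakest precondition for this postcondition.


Working backward. After the program, the postcondition u - 8 > 8 must hold; in canonical form it is u > 16.
Before skip: u > 16
Before u := k + 1: k > 15
Before havoc u: k > 15
Before assert c - 6 = 2: c = 8 and k > 15
Then branch requires 3*k = 13 and k > 15; else branch requires c = 8 and u > 15.
Before the if: (c <= -2 -> (3*k = 13 and k > 15)) and ((not (c <= -2)) -> (c = 8 and u > 15))
Answer: WP = (c <= -2 -> (3*k = 13 and k > 15)) and ((not (c <= -2)) -> (c = 8 and u > 15))


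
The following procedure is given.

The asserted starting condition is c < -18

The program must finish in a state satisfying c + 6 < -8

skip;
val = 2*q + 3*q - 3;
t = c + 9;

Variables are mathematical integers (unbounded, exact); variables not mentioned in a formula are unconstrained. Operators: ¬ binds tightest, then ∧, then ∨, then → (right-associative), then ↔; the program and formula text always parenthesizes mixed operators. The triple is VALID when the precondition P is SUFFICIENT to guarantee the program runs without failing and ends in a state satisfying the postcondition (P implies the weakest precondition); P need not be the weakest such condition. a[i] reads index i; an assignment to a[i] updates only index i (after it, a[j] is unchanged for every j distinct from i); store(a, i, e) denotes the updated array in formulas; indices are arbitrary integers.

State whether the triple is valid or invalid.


Working backward. After the program, the postcondition c + 6 < -8 must hold; in canonical form it is c < -14.
Before t := c + 9: c < -14
Before val := 2*q + 3*q - 3: c < -14
Before skip: c < -14
The weakest precondition is c < -14.
Check whether c < -18 implies it.
Every state satisfying the precondition satisfies the weakest precondition: the implication holds.
Answer: valid


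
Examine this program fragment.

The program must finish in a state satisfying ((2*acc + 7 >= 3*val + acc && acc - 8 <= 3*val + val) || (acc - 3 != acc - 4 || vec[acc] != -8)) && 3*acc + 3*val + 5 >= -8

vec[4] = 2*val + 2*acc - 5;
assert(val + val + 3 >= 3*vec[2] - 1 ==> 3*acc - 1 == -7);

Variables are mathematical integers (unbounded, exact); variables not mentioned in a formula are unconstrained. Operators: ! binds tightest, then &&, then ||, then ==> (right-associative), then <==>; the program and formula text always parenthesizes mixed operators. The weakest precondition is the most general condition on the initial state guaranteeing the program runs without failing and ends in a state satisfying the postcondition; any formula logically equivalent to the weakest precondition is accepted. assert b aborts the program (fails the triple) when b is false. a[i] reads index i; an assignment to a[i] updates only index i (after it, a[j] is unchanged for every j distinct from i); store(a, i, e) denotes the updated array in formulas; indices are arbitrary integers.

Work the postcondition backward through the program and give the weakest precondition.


Working backward. After the program, the postcondition ((2*acc + 7 >= 3*val + acc && acc - 8 <= 3*val + val) || (acc - 3 != acc - 4 || vec[acc] != -8)) && 3*acc + 3*val + 5 >= -8 must hold; in canonical form it is 3*acc + 3*val >= -13.
Before assert val + val + 3 >= 3*vec[2] - 1 ==> 3*acc - 1 == -7: (2*val >= 3*vec[2] - 4 ==> 3*acc == -6) && 3*acc + 3*val >= -13
Before vec[4] := 2*val + 2*acc - 5: (2*val >= 3*vec[2] - 4 ==> 3*acc == -6) && 3*acc + 3*val >= -13
Answer: WP = (2*val >= 3*vec[2] - 4 ==> 3*acc == -6) && 3*acc + 3*val >= -13


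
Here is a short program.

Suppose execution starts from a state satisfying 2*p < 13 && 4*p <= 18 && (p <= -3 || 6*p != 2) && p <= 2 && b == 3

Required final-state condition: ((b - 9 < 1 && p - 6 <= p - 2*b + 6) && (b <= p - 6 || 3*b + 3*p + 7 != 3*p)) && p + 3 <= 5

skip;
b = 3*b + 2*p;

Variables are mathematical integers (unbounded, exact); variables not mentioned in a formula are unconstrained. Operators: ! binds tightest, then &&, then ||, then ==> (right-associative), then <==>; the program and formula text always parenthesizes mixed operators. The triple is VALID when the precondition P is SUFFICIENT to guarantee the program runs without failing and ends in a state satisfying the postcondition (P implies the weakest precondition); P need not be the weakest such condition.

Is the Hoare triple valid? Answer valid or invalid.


Working backward. After the program, the postcondition ((b - 9 < 1 && p - 6 <= p - 2*b + 6) && (b <= p - 6 || 3*b + 3*p + 7 != 3*p)) && p + 3 <= 5 must hold; in canonical form it is b < 10 && 2*b <= 12 && (b <= p - 6 || 3*b != -7) && p <= 2.
Before b := 3*b + 2*p: 3*b + 2*p < 10 && 6*b + 4*p <= 12 && (3*b + p <= -6 || 9*b + 6*p != -7) && p <= 2
Before skip: 3*b + 2*p < 10 && 6*b + 4*p <= 12 && (3*b + p <= -6 || 9*b + 6*p != -7) && p <= 2
The weakest precondition is 3*b + 2*p < 10 && 6*b + 4*p <= 12 && (3*b + p <= -6 || 9*b + 6*p != -7) && p <= 2.
Check whether 2*p < 13 && 4*p <= 18 && (p <= -3 || 6*p != 2) && p <= 2 && b == 3 implies it.
Countermodel: at the initial state b = 3, p = 0, the precondition holds but the weakest precondition fails.
Answer: invalid


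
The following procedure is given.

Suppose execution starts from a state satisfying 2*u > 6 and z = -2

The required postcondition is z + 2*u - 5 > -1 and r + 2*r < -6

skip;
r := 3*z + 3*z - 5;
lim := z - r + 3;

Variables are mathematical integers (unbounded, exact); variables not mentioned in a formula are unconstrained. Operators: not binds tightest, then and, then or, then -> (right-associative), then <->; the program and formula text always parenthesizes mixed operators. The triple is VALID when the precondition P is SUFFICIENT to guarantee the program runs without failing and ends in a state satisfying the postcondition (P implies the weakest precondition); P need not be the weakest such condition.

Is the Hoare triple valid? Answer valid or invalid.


Working backward. After the program, the postcondition z + 2*u - 5 > -1 and r + 2*r < -6 must hold; in canonical form it is 2*u + z > 4 and 3*r < -6.
Before lim := z - r + 3: 2*u + z > 4 and 3*r < -6
Before r := 3*z + 3*z - 5: 2*u + z > 4 and 18*z < 9
Before skip: 2*u + z > 4 and 18*z < 9
The weakest precondition is 2*u + z > 4 and 18*z < 9.
Check whether 2*u > 6 and z = -2 implies it.
Every state satisfying the precondition satisfies the weakest precondition: the implication holds.
Answer: valid


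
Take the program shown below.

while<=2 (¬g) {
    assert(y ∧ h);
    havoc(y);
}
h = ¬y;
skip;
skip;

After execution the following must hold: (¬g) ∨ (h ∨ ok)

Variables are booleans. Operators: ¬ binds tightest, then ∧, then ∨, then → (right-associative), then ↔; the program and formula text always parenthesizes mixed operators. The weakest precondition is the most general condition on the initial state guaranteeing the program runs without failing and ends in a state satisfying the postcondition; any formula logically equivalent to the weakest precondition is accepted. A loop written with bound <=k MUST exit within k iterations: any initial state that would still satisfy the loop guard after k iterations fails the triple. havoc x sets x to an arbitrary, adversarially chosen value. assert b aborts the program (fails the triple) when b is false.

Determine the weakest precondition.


Working backward. After the program, the postcondition (¬g) ∨ (h ∨ ok) must hold; in canonical form it is (¬g) ∨ h ∨ ok.
Before skip: (¬g) ∨ h ∨ ok
Before skip: (¬g) ∨ h ∨ ok
Before h := ¬y: (¬g) ∨ (¬y) ∨ ok
Before the loop (bound <=2), unroll the exhaustion recursion (WP_0 = exit-now case; WP_j = one more guarded iteration, up to j = 2):
  WP_0: g ∧ ((¬g) ∨ (¬y) ∨ ok)
  WP_1: ((¬g) → (y ∧ h ∧ g ∧ ((¬g) ∨ ok))) ∧ (g → ((¬g) ∨ (¬y) ∨ ok))
  WP_2: ((¬g) → (y ∧ h ∧ ((¬g) → (h ∧ g ∧ ((¬g) ∨ ok))) ∧ (g → ((¬g) ∨ ok)) ∧ g)) ∧ (g → ((¬g) ∨ (¬y) ∨ ok))
So before the loop: ((¬g) → (y ∧ h ∧ ((¬g) → (h ∧ g ∧ ((¬g) ∨ ok))) ∧ (g → ((¬g) ∨ ok)) ∧ g)) ∧ (g → ((¬g) ∨ (¬y) ∨ ok))
Answer: WP = ((¬g) → (y ∧ h ∧ ((¬g) → (h ∧ g ∧ ((¬g) ∨ ok))) ∧ (g → ((¬g) ∨ ok)) ∧ g)) ∧ (g → ((¬g) ∨ (¬y) ∨ ok))


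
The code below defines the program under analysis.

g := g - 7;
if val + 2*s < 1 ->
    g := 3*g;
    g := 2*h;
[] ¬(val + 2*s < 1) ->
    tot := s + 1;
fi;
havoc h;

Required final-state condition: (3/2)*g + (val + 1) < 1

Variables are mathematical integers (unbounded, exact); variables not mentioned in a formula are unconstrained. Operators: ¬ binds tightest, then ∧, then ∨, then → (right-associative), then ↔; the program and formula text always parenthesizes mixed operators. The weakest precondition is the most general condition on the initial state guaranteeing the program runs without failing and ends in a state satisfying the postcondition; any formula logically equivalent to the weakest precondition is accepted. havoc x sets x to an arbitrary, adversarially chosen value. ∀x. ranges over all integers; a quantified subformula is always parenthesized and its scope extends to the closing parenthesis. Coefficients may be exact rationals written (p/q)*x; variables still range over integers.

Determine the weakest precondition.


Working backward. After the program, the postcondition (3/2)*g + (val + 1) < 1 must hold; in canonical form it is (3/2)*g + val < 0.
Before havoc h: (3/2)*g + val < 0
Then branch requires 3*h + val < 0; else branch requires (3/2)*g + val < 0.
Before the if: (2*s + val < 1 → 3*h + val < 0) ∧ ((¬(2*s + val < 1)) → (3/2)*g + val < 0)
Before g := g - 7: (2*s + val < 1 → 3*h + val < 0) ∧ ((¬(2*s + val < 1)) → (3/2)*g + val < 21/2)
Answer: WP = (2*s + val < 1 → 3*h + val < 0) ∧ ((¬(2*s + val < 1)) → (3/2)*g + val < 21/2)


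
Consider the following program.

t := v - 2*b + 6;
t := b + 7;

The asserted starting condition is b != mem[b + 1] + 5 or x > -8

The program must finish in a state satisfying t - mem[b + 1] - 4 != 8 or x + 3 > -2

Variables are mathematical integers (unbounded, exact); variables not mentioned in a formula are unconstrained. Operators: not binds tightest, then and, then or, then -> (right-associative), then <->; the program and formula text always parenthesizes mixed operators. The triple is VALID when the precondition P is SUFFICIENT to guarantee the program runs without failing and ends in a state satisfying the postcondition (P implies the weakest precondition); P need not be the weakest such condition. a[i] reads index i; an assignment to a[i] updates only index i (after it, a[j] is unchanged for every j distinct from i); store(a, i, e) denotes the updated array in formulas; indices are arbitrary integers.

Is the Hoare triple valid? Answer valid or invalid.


Working backward. After the program, the postcondition t - mem[b + 1] - 4 != 8 or x + 3 > -2 must hold; in canonical form it is t != mem[b + 1] + 12 or x > -5.
Before t := b + 7: b != mem[b + 1] + 5 or x > -5
Before t := v - 2*b + 6: b != mem[b + 1] + 5 or x > -5
The weakest precondition is b != mem[b + 1] + 5 or x > -5.
Check whether b != mem[b + 1] + 5 or x > -8 implies it.
Countermodel: at the initial state b = 0, mem = {[1] = -5, elsewhere -5}, x = -5, the precondition holds but the weakest precondition fails.
Answer: invalid


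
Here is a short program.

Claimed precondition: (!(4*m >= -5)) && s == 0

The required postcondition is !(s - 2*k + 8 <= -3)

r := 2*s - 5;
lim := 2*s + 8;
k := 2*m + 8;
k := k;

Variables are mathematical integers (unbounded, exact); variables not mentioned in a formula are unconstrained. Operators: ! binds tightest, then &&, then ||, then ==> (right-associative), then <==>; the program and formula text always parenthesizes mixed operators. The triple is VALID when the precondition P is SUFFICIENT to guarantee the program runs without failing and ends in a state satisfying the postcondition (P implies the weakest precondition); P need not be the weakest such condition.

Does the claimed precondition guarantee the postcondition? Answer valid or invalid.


Working backward. After the program, the postcondition !(s - 2*k + 8 <= -3) must hold; in canonical form it is !(s <= 2*k - 11).
Before k := k: !(s <= 2*k - 11)
Before k := 2*m + 8: !(s <= 4*m + 5)
Before lim := 2*s + 8: !(s <= 4*m + 5)
Before r := 2*s - 5: !(s <= 4*m + 5)
The weakest precondition is !(s <= 4*m + 5).
Check whether (!(4*m >= -5)) && s == 0 implies it.
Every state satisfying the precondition satisfies the weakest precondition: the implication holds.
Answer: valid


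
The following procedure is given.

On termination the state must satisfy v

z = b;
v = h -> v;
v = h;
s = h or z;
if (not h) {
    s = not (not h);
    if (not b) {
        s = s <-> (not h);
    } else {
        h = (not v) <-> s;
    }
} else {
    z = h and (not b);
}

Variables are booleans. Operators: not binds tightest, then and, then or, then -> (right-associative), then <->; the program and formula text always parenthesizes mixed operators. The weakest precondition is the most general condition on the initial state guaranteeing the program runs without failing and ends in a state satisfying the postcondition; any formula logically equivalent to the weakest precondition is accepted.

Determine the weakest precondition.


Working backward. After the program, v must hold.
Then branch requires ((not b) -> v) and (b -> v); else branch requires v.
Before the if: ((not h) -> (((not b) -> v) and (b -> v))) and (h -> v)
Before s := h or z: ((not h) -> (((not b) -> v) and (b -> v))) and (h -> v)
Before v := h: (not h) -> (((not b) -> h) and (b -> h))
Before v := h -> v: (not h) -> (((not b) -> h) and (b -> h))
Before z := b: (not h) -> (((not b) -> h) and (b -> h))
Answer: WP = (not h) -> (((not b) -> h) and (b -> h))


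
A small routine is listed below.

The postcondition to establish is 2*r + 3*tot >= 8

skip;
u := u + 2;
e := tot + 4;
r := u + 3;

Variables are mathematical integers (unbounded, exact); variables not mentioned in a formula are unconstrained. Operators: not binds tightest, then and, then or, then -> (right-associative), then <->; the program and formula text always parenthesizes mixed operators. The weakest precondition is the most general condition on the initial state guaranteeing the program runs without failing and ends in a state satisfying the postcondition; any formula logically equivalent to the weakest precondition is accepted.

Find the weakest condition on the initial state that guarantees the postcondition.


Working backward. After the program, 2*r + 3*tot >= 8 must hold.
Before r := u + 3: 3*tot + 2*u >= 2
Before e := tot + 4: 3*tot + 2*u >= 2
Before u := u + 2: 3*tot + 2*u >= -2
Before skip: 3*tot + 2*u >= -2
Answer: WP = 3*tot + 2*u >= -2


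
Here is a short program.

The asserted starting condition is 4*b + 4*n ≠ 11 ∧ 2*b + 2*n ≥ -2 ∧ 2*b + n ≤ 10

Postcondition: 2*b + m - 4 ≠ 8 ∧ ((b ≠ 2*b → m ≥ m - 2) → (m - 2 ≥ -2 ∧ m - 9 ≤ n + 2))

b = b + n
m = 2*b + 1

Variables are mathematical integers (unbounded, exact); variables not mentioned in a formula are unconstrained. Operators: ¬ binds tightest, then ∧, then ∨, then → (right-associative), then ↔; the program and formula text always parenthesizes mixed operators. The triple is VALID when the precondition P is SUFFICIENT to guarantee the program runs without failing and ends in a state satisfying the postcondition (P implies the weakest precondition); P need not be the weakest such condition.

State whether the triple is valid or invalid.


Working backward. After the program, the postcondition 2*b + m - 4 ≠ 8 ∧ ((b ≠ 2*b → m ≥ m - 2) → (m - 2 ≥ -2 ∧ m - 9 ≤ n + 2)) must hold; in canonical form it is 2*b + m ≠ 12 ∧ m ≥ 0 ∧ m ≤ n + 11.
Before m := 2*b + 1: 4*b ≠ 11 ∧ 2*b ≥ -1 ∧ 2*b ≤ n + 10
Before b := b + n: 4*b + 4*n ≠ 11 ∧ 2*b + 2*n ≥ -1 ∧ 2*b + n ≤ 10
The weakest precondition is 4*b + 4*n ≠ 11 ∧ 2*b + 2*n ≥ -1 ∧ 2*b + n ≤ 10.
Check whether 4*b + 4*n ≠ 11 ∧ 2*b + 2*n ≥ -2 ∧ 2*b + n ≤ 10 implies it.
Countermodel: at the initial state b = -1, n = 0, the precondition holds but the weakest precondition fails.
Answer: invalid


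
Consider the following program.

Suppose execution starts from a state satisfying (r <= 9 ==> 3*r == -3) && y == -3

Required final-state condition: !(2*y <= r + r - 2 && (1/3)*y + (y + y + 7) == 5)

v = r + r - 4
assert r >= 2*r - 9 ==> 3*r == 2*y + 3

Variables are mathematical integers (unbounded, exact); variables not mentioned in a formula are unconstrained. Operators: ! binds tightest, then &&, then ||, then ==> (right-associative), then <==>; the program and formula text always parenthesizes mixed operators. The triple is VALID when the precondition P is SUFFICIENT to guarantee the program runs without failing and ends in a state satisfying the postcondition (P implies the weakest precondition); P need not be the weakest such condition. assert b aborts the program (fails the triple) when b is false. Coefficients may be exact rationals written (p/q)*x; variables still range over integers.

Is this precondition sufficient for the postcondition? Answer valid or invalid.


Working backward. After the program, the postcondition !(2*y <= r + r - 2 && (1/3)*y + (y + y + 7) == 5) must hold; in canonical form it is !(2*y <= 2*r - 2 && (7/3)*y == -2).
Before assert r >= 2*r - 9 ==> 3*r == 2*y + 3: (r <= 9 ==> 3*r == 2*y + 3) && (!(2*y <= 2*r - 2 && (7/3)*y == -2))
Before v := r + r - 4: (r <= 9 ==> 3*r == 2*y + 3) && (!(2*y <= 2*r - 2 && (7/3)*y == -2))
The weakest precondition is (r <= 9 ==> 3*r == 2*y + 3) && (!(2*y <= 2*r - 2 && (7/3)*y == -2)).
Check whether (r <= 9 ==> 3*r == -3) && y == -3 implies it.
Every state satisfying the precondition satisfies the weakest precondition: the implication holds.
Answer: valid
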